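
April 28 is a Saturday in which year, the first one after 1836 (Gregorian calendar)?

From one year to the next, a fixed date's weekday advances by 1, or by 2 when a Feb 29 lies between the two dates.
1836: April 28 is Thursday.
1837: Friday (+1)
1838: Saturday (+1)
April 28 falls on a Saturday in 1838.

1838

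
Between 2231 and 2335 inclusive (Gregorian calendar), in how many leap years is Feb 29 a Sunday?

3

Leap years in 2231–2335: 25 of them.
Feb 29 weekday advances by 5 (mod 7) from one leap year to the next four years later (or differs when a century non-leap intervenes).
Leap-day weekdays: 2232:Wed 2236:Mon 2240:Sat 2244:Thu 2248:Tue 2252:Sun✓ 2256:Fri 2260:Wed 2264:Mon 2268:Sat 2272:Thu 2276:Tue 2280:Sun✓ 2284:Fri 2288:Wed 2292:Mon 2296:Sat 2304:Mon 2308:Sat 2312:Thu 2316:Tue 2320:Sun✓ 2324:Fri 2328:Wed 2332:Mon
Sunday: 2252, 2280, 2320 → 3.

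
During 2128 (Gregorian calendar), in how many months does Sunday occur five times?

4

A month of length L has five Sundays iff its first Sunday is on day ≤ L−28 (so day 1–3 in a 31-day month, 1–2 in a 30-day month, day 1 in a leap February).
Checking each month of 2128: Jan starts Thu (31d); Feb starts Sun (29d) ✓; Mar starts Mon (31d); Apr starts Thu (30d); May starts Sat (31d) ✓; Jun starts Tue (30d); Jul starts Thu (31d); Aug starts Sun (31d) ✓; Sep starts Wed (30d); Oct starts Fri (31d) ✓; Nov starts Mon (30d); Dec starts Wed (31d).
Five-Sunday months: February, May, August, October → 4.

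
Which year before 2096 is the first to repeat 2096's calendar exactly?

Two years share a calendar iff Jan 1 falls on the same weekday and both are leap or both are common. 2096: Jan 1 is Sunday, leap year.
2095: Jan 1 Saturday, common
2094: Jan 1 Friday, common
2093: Jan 1 Thursday, common
2092: Jan 1 Tuesday, leap
2091: Jan 1 Monday, common
2090: Jan 1 Sunday, common
2089: Jan 1 Saturday, common
2088: Jan 1 Thursday, leap
2087: Jan 1 Wednesday, common
2086: Jan 1 Tuesday, common
2085: Jan 1 Monday, common
2084: Jan 1 Saturday, leap
2083: Jan 1 Friday, common
2082: Jan 1 Thursday, common
2081: Jan 1 Wednesday, common
2080: Jan 1 Monday, leap
2079: Jan 1 Sunday, common
2078: Jan 1 Saturday, common
2077: Jan 1 Friday, common
2076: Jan 1 Wednesday, leap
2075: Jan 1 Tuesday, common
2074: Jan 1 Monday, common
2073: Jan 1 Sunday, common
2072: Jan 1 Friday, leap
2071: Jan 1 Thursday, common
2070: Jan 1 Wednesday, common
2069: Jan 1 Tuesday, common
2068: Jan 1 Sunday, leap
2068 matches on both conditions.

2068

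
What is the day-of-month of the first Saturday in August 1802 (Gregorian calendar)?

7

August 1, 1802 is a Sunday, so the first Saturday is the 7th.
The first Saturday is 7 + 0 = 7.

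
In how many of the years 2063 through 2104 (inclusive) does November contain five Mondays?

November has 30 days; it has five Mondays when Monday falls among the first (month-length − 28) days — i.e. when November 1 is one of Monday/Sunday.
November 1 by year: 2063:Thu 2064:Sat 2065:Sun✓ 2066:Mon✓ 2067:Tue 2068:Thu 2069:Fri 2070:Sat 2071:Sun✓ 2072:Tue 2073:Wed 2074:Thu 2075:Fri 2076:Sun✓ 2077:Mon✓ …(12 more)… 2090:Wed 2091:Thu 2092:Sat 2093:Sun✓ 2094:Mon✓ 2095:Tue 2096:Thu 2097:Fri 2098:Sat 2099:Sun✓ 2100:Mon✓ 2101:Tue 2102:Wed 2103:Thu 2104:Sat
Years with five Mondays: 2065, 2066, 2071, 2076, 2077, 2082, 2083, 2088, 2093, 2094, 2099, 2100 → 12.

12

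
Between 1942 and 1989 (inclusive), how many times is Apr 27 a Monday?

Track Apr 27's weekday year by year (advancing +1, or +2 across a Feb 29):
  1942: Mon ✓  1943: Tue (+1)  1944: Thu (+2)  1945: Fri (+1)  1946: Sat (+1)
  1947: Sun (+1)  1948: Tue (+2)  1949: Wed (+1)  1950: Thu (+1)  1951: Fri (+1)
  1952: Sun (+2)  1953: Mon (+1) ✓  1954: Tue (+1)  1955: Wed (+1)  … (20 more years) …
  1976: Tue (+2)  1977: Wed (+1)  1978: Thu (+1)  1979: Fri (+1)  1980: Sun (+2)
  1981: Mon (+1) ✓  1982: Tue (+1)  1983: Wed (+1)  1984: Fri (+2)  1985: Sat (+1)
  1986: Sun (+1)  1987: Mon (+1) ✓  1988: Wed (+2)  1989: Thu (+1)
Monday years: 1942, 1953, 1959, 1964, 1970, 1981, 1987 — 7 in total.

7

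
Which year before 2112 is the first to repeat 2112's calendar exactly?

2072

Two years share a calendar iff Jan 1 falls on the same weekday and both are leap or both are common. 2112: Jan 1 is Friday, leap year.
2111: Jan 1 Thursday, common
2110: Jan 1 Wednesday, common
2109: Jan 1 Tuesday, common
2108: Jan 1 Sunday, leap
2107: Jan 1 Saturday, common
2106: Jan 1 Friday, common
2105: Jan 1 Thursday, common
2104: Jan 1 Tuesday, leap
2103: Jan 1 Monday, common
2102: Jan 1 Sunday, common
2101: Jan 1 Saturday, common
2100: Jan 1 Friday, common
2099: Jan 1 Thursday, common
2098: Jan 1 Wednesday, common
2097: Jan 1 Tuesday, common
2096: Jan 1 Sunday, leap
2095: Jan 1 Saturday, common
2094: Jan 1 Friday, common
2093: Jan 1 Thursday, common
2092: Jan 1 Tuesday, leap
2091: Jan 1 Monday, common
2090: Jan 1 Sunday, common
2089: Jan 1 Saturday, common
2088: Jan 1 Thursday, leap
2087: Jan 1 Wednesday, common
2086: Jan 1 Tuesday, common
2085: Jan 1 Monday, common
2084: Jan 1 Saturday, leap
2083: Jan 1 Friday, common
2082: Jan 1 Thursday, common
2081: Jan 1 Wednesday, common
2080: Jan 1 Monday, leap
2079: Jan 1 Sunday, common
2078: Jan 1 Saturday, common
2077: Jan 1 Friday, common
2076: Jan 1 Wednesday, leap
2075: Jan 1 Tuesday, common
2074: Jan 1 Monday, common
2073: Jan 1 Sunday, common
2072: Jan 1 Friday, leap
2072 matches on both conditions.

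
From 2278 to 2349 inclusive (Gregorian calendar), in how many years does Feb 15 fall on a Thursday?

10

Track Feb 15's weekday year by year (advancing +1, or +2 across a Feb 29):
  2278: Fri  2279: Sat (+1)  2280: Sun (+1)  2281: Tue (+2)  2282: Wed (+1)
  2283: Thu (+1) ✓  2284: Fri (+1)  2285: Sun (+2)  2286: Mon (+1)  2287: Tue (+1)
  2288: Wed (+1)  2289: Fri (+2)  2290: Sat (+1)  2291: Sun (+1)  … (44 more years) …
  2336: Sat (+1)  2337: Mon (+2)  2338: Tue (+1)  2339: Wed (+1)  2340: Thu (+1) ✓
  2341: Sat (+2)  2342: Sun (+1)  2343: Mon (+1)  2344: Tue (+1)  2345: Thu (+2) ✓
  2346: Fri (+1)  2347: Sat (+1)  2348: Sun (+1)  2349: Tue (+2)
Thursday years: 2283, 2294, 2300, 2306, 2312, 2317, 2323, 2334, 2340, 2345 — 10 in total.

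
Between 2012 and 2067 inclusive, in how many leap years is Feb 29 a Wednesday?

2

Leap years in 2012–2067: 14 of them.
Feb 29 weekday advances by 5 (mod 7) from one leap year to the next four years later (or differs when a century non-leap intervenes).
Leap-day weekdays: 2012:Wed✓ 2016:Mon 2020:Sat 2024:Thu 2028:Tue 2032:Sun 2036:Fri 2040:Wed✓ 2044:Mon 2048:Sat 2052:Thu 2056:Tue 2060:Sun 2064:Fri
Wednesday: 2012, 2040 → 2.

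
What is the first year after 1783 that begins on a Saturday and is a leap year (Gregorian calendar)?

Jan 1 advances by 2 weekdays after a leap year and by 1 after a common year.
1783: Jan 1 is Wednesday.
1784: Thursday (leap)
1785: Saturday
1786: Sunday
1787: Monday
1788: Tuesday (leap)
1789: Thursday
1790: Friday
1791: Saturday
1792: Sunday (leap)
1793: Tuesday
1794: Wednesday
1795: Thursday
1796: Friday (leap)
1797: Sunday
1798: Monday
1799: Tuesday
1800: Wednesday
1801: Thursday
1802: Friday
1803: Saturday
1804: Sunday (leap)
1805: Tuesday
1806: Wednesday
1807: Thursday
1808: Friday (leap)
1809: Sunday
1810: Monday
1811: Tuesday
1812: Wednesday (leap)
1813: Friday
1814: Saturday
1815: Sunday
1816: Monday (leap)
1817: Wednesday
1818: Thursday
1819: Friday
1820: Saturday (leap)
1820 begins on a Saturday and is a leap year.

1820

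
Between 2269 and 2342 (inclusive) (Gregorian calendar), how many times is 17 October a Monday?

11

Track 17 October's weekday year by year (advancing +1, or +2 across a Feb 29):
  2269: Sun  2270: Mon (+1) ✓  2271: Tue (+1)  2272: Thu (+2)  2273: Fri (+1)
  2274: Sat (+1)  2275: Sun (+1)  2276: Tue (+2)  2277: Wed (+1)  2278: Thu (+1)
  2279: Fri (+1)  2280: Sun (+2)  2281: Mon (+1) ✓  2282: Tue (+1)  … (46 more years) …
  2329: Thu (+1)  2330: Fri (+1)  2331: Sat (+1)  2332: Mon (+2) ✓  2333: Tue (+1)
  2334: Wed (+1)  2335: Thu (+1)  2336: Sat (+2)  2337: Sun (+1)  2338: Mon (+1) ✓
  2339: Tue (+1)  2340: Thu (+2)  2341: Fri (+1)  2342: Sat (+1)
Monday years: 2270, 2281, 2287, 2292, 2298, 2304, 2310, 2321, 2327, 2332, 2338 — 11 in total.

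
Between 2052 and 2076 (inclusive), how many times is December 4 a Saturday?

Track December 4's weekday year by year (advancing +1, or +2 across a Feb 29):
  2052: Wed  2053: Thu (+1)  2054: Fri (+1)  2055: Sat (+1) ✓  2056: Mon (+2)
  2057: Tue (+1)  2058: Wed (+1)  2059: Thu (+1)  2060: Sat (+2) ✓  2061: Sun (+1)
  2062: Mon (+1)  2063: Tue (+1)  2064: Thu (+2)  2065: Fri (+1)  2066: Sat (+1) ✓
  2067: Sun (+1)  2068: Tue (+2)  2069: Wed (+1)  2070: Thu (+1)  2071: Fri (+1)
  2072: Sun (+2)  2073: Mon (+1)  2074: Tue (+1)  2075: Wed (+1)  2076: Fri (+2)
Saturday years: 2055, 2060, 2066 — 3 in total.

3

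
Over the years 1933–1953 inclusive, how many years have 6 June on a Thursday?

3

Track 6 June's weekday year by year (advancing +1, or +2 across a Feb 29):
  1933: Tue  1934: Wed (+1)  1935: Thu (+1) ✓  1936: Sat (+2)  1937: Sun (+1)
  1938: Mon (+1)  1939: Tue (+1)  1940: Thu (+2) ✓  1941: Fri (+1)  1942: Sat (+1)
  1943: Sun (+1)  1944: Tue (+2)  1945: Wed (+1)  1946: Thu (+1) ✓  1947: Fri (+1)
  1948: Sun (+2)  1949: Mon (+1)  1950: Tue (+1)  1951: Wed (+1)  1952: Fri (+2)
  1953: Sat (+1)
Thursday years: 1935, 1940, 1946 — 3 in total.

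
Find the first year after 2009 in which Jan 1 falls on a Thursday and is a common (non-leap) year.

2015

Jan 1 advances by 2 weekdays after a leap year and by 1 after a common year.
2009: Jan 1 is Thursday.
2010: Friday
2011: Saturday
2012: Sunday (leap)
2013: Tuesday
2014: Wednesday
2015: Thursday
2015 begins on a Thursday and is a common year.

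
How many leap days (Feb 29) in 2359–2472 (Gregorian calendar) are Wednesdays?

4

Leap years in 2359–2472: 29 of them.
Feb 29 weekday advances by 5 (mod 7) from one leap year to the next four years later (or differs when a century non-leap intervenes).
Leap-day weekdays: 2360:Mon 2364:Sat 2368:Thu 2372:Tue 2376:Sun 2380:Fri 2384:Wed✓ 2388:Mon 2392:Sat 2396:Thu 2400:Tue 2404:Sun 2408:Fri …(3 more)… 2424:Thu 2428:Tue 2432:Sun 2436:Fri 2440:Wed✓ 2444:Mon 2448:Sat 2452:Thu 2456:Tue 2460:Sun 2464:Fri 2468:Wed✓ 2472:Mon
Wednesday: 2384, 2412, 2440, 2468 → 4.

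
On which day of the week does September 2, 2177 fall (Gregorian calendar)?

January 1, 2177 is a Wednesday.
September 2 is day 245 of the year, i.e. 244 days after Jan 1.
244 mod 7 = 6, so advance 6 weekdays from Wednesday: Tuesday.

Tuesday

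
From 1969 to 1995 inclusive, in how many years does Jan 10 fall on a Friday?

4

Track Jan 10's weekday year by year (advancing +1, or +2 across a Feb 29):
  1969: Fri ✓  1970: Sat (+1)  1971: Sun (+1)  1972: Mon (+1)  1973: Wed (+2)
  1974: Thu (+1)  1975: Fri (+1) ✓  1976: Sat (+1)  1977: Mon (+2)  1978: Tue (+1)
  1979: Wed (+1)  1980: Thu (+1)  1981: Sat (+2)  1982: Sun (+1)  1983: Mon (+1)
  1984: Tue (+1)  1985: Thu (+2)  1986: Fri (+1) ✓  1987: Sat (+1)  1988: Sun (+1)
  1989: Tue (+2)  1990: Wed (+1)  1991: Thu (+1)  1992: Fri (+1) ✓  1993: Sun (+2)
  1994: Mon (+1)  1995: Tue (+1)
Friday years: 1969, 1975, 1986, 1992 — 4 in total.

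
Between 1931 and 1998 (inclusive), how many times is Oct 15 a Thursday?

11

Track Oct 15's weekday year by year (advancing +1, or +2 across a Feb 29):
  1931: Thu ✓  1932: Sat (+2)  1933: Sun (+1)  1934: Mon (+1)  1935: Tue (+1)
  1936: Thu (+2) ✓  1937: Fri (+1)  1938: Sat (+1)  1939: Sun (+1)  1940: Tue (+2)
  1941: Wed (+1)  1942: Thu (+1) ✓  1943: Fri (+1)  1944: Sun (+2)  … (40 more years) …
  1985: Tue (+1)  1986: Wed (+1)  1987: Thu (+1) ✓  1988: Sat (+2)  1989: Sun (+1)
  1990: Mon (+1)  1991: Tue (+1)  1992: Thu (+2) ✓  1993: Fri (+1)  1994: Sat (+1)
  1995: Sun (+1)  1996: Tue (+2)  1997: Wed (+1)  1998: Thu (+1) ✓
Thursday years: 1931, 1936, 1942, 1953, 1959, 1964, 1970, 1981, 1987, 1992, 1998 — 11 in total.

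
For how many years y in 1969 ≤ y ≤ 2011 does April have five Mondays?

11

April has 30 days; it has five Mondays when Monday falls among the first (month-length − 28) days — i.e. when April 1 is one of Monday/Sunday.
April 1 by year: 1969:Tue 1970:Wed 1971:Thu 1972:Sat 1973:Sun✓ 1974:Mon✓ 1975:Tue 1976:Thu 1977:Fri 1978:Sat 1979:Sun✓ 1980:Tue 1981:Wed 1982:Thu 1983:Fri …(13 more)… 1997:Tue 1998:Wed 1999:Thu 2000:Sat 2001:Sun✓ 2002:Mon✓ 2003:Tue 2004:Thu 2005:Fri 2006:Sat 2007:Sun✓ 2008:Tue 2009:Wed 2010:Thu 2011:Fri
Years with five Mondays: 1973, 1974, 1979, 1984, 1985, 1990, 1991, 1996, 2001, 2002, 2007 → 11.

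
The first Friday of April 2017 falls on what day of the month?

7

April 1, 2017 is a Saturday, so the first Friday is the 7th.
The first Friday is 7 + 0 = 7.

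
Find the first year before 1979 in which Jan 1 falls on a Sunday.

1978

Jan 1 advances by 2 weekdays after a leap year and by 1 after a common year.
1979: Jan 1 is Monday.
1978: Sunday
1978 begins on a Sunday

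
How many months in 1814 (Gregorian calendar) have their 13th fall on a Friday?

1

Check the 13th of each month of 1814: Jan 13: Thu, Feb 13: Sun, Mar 13: Sun, Apr 13: Wed, May 13: Fri, Jun 13: Mon, Jul 13: Wed, Aug 13: Sat, Sep 13: Tue, Oct 13: Thu, Nov 13: Sun, Dec 13: Tue.
Friday occurs in May — 1 month.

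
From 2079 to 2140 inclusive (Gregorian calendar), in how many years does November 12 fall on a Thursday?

Track November 12's weekday year by year (advancing +1, or +2 across a Feb 29):
  2079: Sun  2080: Tue (+2)  2081: Wed (+1)  2082: Thu (+1) ✓  2083: Fri (+1)
  2084: Sun (+2)  2085: Mon (+1)  2086: Tue (+1)  2087: Wed (+1)  2088: Fri (+2)
  2089: Sat (+1)  2090: Sun (+1)  2091: Mon (+1)  2092: Wed (+2)  … (34 more years) …
  2127: Wed (+1)  2128: Fri (+2)  2129: Sat (+1)  2130: Sun (+1)  2131: Mon (+1)
  2132: Wed (+2)  2133: Thu (+1) ✓  2134: Fri (+1)  2135: Sat (+1)  2136: Mon (+2)
  2137: Tue (+1)  2138: Wed (+1)  2139: Thu (+1) ✓  2140: Sat (+2)
Thursday years: 2082, 2093, 2099, 2105, 2111, 2116, 2122, 2133, 2139 — 9 in total.

9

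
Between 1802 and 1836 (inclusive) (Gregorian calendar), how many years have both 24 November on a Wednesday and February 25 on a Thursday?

Check each year's weekday for 24 November and February 25:
  1802: Wed/Thu ✓  1803: Thu/Fri  1804: Sat/Sat  1805: Sun/Mon  1806: Mon/Tue  1807: Tue/Wed  1808: Thu/Thu  1809: Fri/Sat  1810: Sat/Sun  1811: Sun/Mon  1812: Tue/Tue  1813: Wed/Thu ✓  1814: Thu/Fri  1815: Fri/Sat  …(7 more)…  1823: Mon/Tue  1824: Wed/Wed  1825: Thu/Fri  1826: Fri/Sat  1827: Sat/Sun  1828: Mon/Mon  1829: Tue/Wed  1830: Wed/Thu ✓  1831: Thu/Fri  1832: Sat/Sat  1833: Sun/Mon  1834: Mon/Tue  1835: Tue/Wed  1836: Thu/Thu
Both conditions hold in: 1802, 1813, 1819, 1830 — 4.

4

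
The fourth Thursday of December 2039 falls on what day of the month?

December 1, 2039 is a Thursday, so the first Thursday is the 1st.
The fourth Thursday is 1 + 21 = 22.

22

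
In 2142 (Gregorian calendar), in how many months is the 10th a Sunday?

1

Check the 10th of each month of 2142: Jan 10: Wed, Feb 10: Sat, Mar 10: Sat, Apr 10: Tue, May 10: Thu, Jun 10: Sun, Jul 10: Tue, Aug 10: Fri, Sep 10: Mon, Oct 10: Wed, Nov 10: Sat, Dec 10: Mon.
Sunday occurs in June — 1 month.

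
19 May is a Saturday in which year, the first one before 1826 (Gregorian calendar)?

From one year to the next, a fixed date's weekday advances by 1, or by 2 when a Feb 29 lies between the two dates.
1826: May 19 is Friday.
1825: Thursday (−1)
1824: Wednesday (−1)
1823: Monday (−2)
1822: Sunday (−1)
1821: Saturday (−1)
19 May falls on a Saturday in 1821.

1821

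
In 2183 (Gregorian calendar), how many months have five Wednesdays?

5

A month of length L has five Wednesdays iff its first Wednesday is on day ≤ L−28 (so day 1–3 in a 31-day month, 1–2 in a 30-day month, day 1 in a leap February).
Checking each month of 2183: Jan starts Wed (31d) ✓; Feb starts Sat (28d); Mar starts Sat (31d); Apr starts Tue (30d) ✓; May starts Thu (31d); Jun starts Sun (30d); Jul starts Tue (31d) ✓; Aug starts Fri (31d); Sep starts Mon (30d); Oct starts Wed (31d) ✓; Nov starts Sat (30d); Dec starts Mon (31d) ✓.
Five-Wednesday months: January, April, July, October, December → 5.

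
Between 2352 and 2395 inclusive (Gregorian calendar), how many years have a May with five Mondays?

19

May has 31 days; it has five Mondays when Monday falls among the first (month-length − 28) days — i.e. when May 1 is one of Monday/Sunday/Saturday.
May 1 by year: 2352:Thu 2353:Fri 2354:Sat✓ 2355:Sun✓ 2356:Tue 2357:Wed 2358:Thu 2359:Fri 2360:Sun✓ 2361:Mon✓ 2362:Tue 2363:Wed 2364:Fri 2365:Sat✓ 2366:Sun✓ …(14 more)… 2381:Fri 2382:Sat✓ 2383:Sun✓ 2384:Tue 2385:Wed 2386:Thu 2387:Fri 2388:Sun✓ 2389:Mon✓ 2390:Tue 2391:Wed 2392:Fri 2393:Sat✓ 2394:Sun✓ 2395:Mon✓
Years with five Mondays: 2354, 2355, 2360, 2361, 2365, 2366, 2367, 2371, 2372, 2376, 2377, 2378, 2382, 2383, 2388, 2389, 2393, 2394, 2395 → 19.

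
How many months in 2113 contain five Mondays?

A month of length L has five Mondays iff its first Monday is on day ≤ L−28 (so day 1–3 in a 31-day month, 1–2 in a 30-day month, day 1 in a leap February).
Checking each month of 2113: Jan starts Sun (31d) ✓; Feb starts Wed (28d); Mar starts Wed (31d); Apr starts Sat (30d); May starts Mon (31d) ✓; Jun starts Thu (30d); Jul starts Sat (31d) ✓; Aug starts Tue (31d); Sep starts Fri (30d); Oct starts Sun (31d) ✓; Nov starts Wed (30d); Dec starts Fri (31d).
Five-Monday months: January, May, July, October → 4.

4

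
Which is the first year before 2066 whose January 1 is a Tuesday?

Jan 1 advances by 2 weekdays after a leap year and by 1 after a common year.
2066: Jan 1 is Friday.
2065: Thursday
2064: Tuesday (leap)
2064 begins on a Tuesday

2064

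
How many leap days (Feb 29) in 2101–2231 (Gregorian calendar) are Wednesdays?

Leap years in 2101–2231: 31 of them.
Feb 29 weekday advances by 5 (mod 7) from one leap year to the next four years later (or differs when a century non-leap intervenes).
Leap-day weekdays: 2104:Fri 2108:Wed✓ 2112:Mon 2116:Sat 2120:Thu 2124:Tue 2128:Sun 2132:Fri 2136:Wed✓ 2140:Mon 2144:Sat 2148:Thu 2152:Tue …(5 more)… 2176:Thu 2180:Tue 2184:Sun 2188:Fri 2192:Wed✓ 2196:Mon 2204:Wed✓ 2208:Mon 2212:Sat 2216:Thu 2220:Tue 2224:Sun 2228:Fri
Wednesday: 2108, 2136, 2164, 2192, 2204 → 5.

5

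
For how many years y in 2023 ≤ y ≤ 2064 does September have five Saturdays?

September has 30 days; it has five Saturdays when Saturday falls among the first (month-length − 28) days — i.e. when September 1 is one of Saturday/Friday.
September 1 by year: 2023:Fri✓ 2024:Sun 2025:Mon 2026:Tue 2027:Wed 2028:Fri✓ 2029:Sat✓ 2030:Sun 2031:Mon 2032:Wed 2033:Thu 2034:Fri✓ 2035:Sat✓ 2036:Mon 2037:Tue …(12 more)… 2050:Thu 2051:Fri✓ 2052:Sun 2053:Mon 2054:Tue 2055:Wed 2056:Fri✓ 2057:Sat✓ 2058:Sun 2059:Mon 2060:Wed 2061:Thu 2062:Fri✓ 2063:Sat✓ 2064:Mon
Years with five Saturdays: 2023, 2028, 2029, 2034, 2035, 2040, 2045, 2046, 2051, 2056, 2057, 2062, 2063 → 13.

13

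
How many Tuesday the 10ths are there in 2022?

1

Check the 10th of each month of 2022: Jan 10: Mon, Feb 10: Thu, Mar 10: Thu, Apr 10: Sun, May 10: Tue, Jun 10: Fri, Jul 10: Sun, Aug 10: Wed, Sep 10: Sat, Oct 10: Mon, Nov 10: Thu, Dec 10: Sat.
Tuesday occurs in May — 1 month.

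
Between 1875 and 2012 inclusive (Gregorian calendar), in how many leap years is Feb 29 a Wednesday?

5

Leap years in 1875–2012: 34 of them.
Feb 29 weekday advances by 5 (mod 7) from one leap year to the next four years later (or differs when a century non-leap intervenes).
Leap-day weekdays: 1876:Tue 1880:Sun 1884:Fri 1888:Wed✓ 1892:Mon 1896:Sat 1904:Mon 1908:Sat 1912:Thu 1916:Tue 1920:Sun 1924:Fri 1928:Wed✓ …(8 more)… 1964:Sat 1968:Thu 1972:Tue 1976:Sun 1980:Fri 1984:Wed✓ 1988:Mon 1992:Sat 1996:Thu 2000:Tue 2004:Sun 2008:Fri 2012:Wed✓
Wednesday: 1888, 1928, 1956, 1984, 2012 → 5.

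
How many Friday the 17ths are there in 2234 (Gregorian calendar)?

2

Check the 17th of each month of 2234: Jan 17: Fri, Feb 17: Mon, Mar 17: Mon, Apr 17: Thu, May 17: Sat, Jun 17: Tue, Jul 17: Thu, Aug 17: Sun, Sep 17: Wed, Oct 17: Fri, Nov 17: Mon, Dec 17: Wed.
Friday occurs in January, October — 2 months.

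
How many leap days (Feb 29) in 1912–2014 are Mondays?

3

Leap years in 1912–2014: 26 of them.
Feb 29 weekday advances by 5 (mod 7) from one leap year to the next four years later (or differs when a century non-leap intervenes).
Leap-day weekdays: 1912:Thu 1916:Tue 1920:Sun 1924:Fri 1928:Wed 1932:Mon✓ 1936:Sat 1940:Thu 1944:Tue 1948:Sun 1952:Fri 1956:Wed 1960:Mon✓ 1964:Sat 1968:Thu 1972:Tue 1976:Sun 1980:Fri 1984:Wed 1988:Mon✓ 1992:Sat 1996:Thu 2000:Tue 2004:Sun 2008:Fri 2012:Wed
Monday: 1932, 1960, 1988 → 3.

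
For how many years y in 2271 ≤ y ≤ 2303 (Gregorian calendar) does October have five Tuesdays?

15

October has 31 days; it has five Tuesdays when Tuesday falls among the first (month-length − 28) days — i.e. when October 1 is one of Tuesday/Monday/Sunday.
October 1 by year: 2271:Sun✓ 2272:Tue✓ 2273:Wed 2274:Thu 2275:Fri 2276:Sun✓ 2277:Mon✓ 2278:Tue✓ 2279:Wed 2280:Fri 2281:Sat 2282:Sun✓ 2283:Mon✓ 2284:Wed 2285:Thu …(3 more)… 2289:Tue✓ 2290:Wed 2291:Thu 2292:Sat 2293:Sun✓ 2294:Mon✓ 2295:Tue✓ 2296:Thu 2297:Fri 2298:Sat 2299:Sun✓ 2300:Mon✓ 2301:Tue✓ 2302:Wed 2303:Thu
Years with five Tuesdays: 2271, 2272, 2276, 2277, 2278, 2282, 2283, 2288, 2289, 2293, 2294, 2295, 2299, 2300, 2301 → 15.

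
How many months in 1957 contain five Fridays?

A month of length L has five Fridays iff its first Friday is on day ≤ L−28 (so day 1–3 in a 31-day month, 1–2 in a 30-day month, day 1 in a leap February).
Checking each month of 1957: Jan starts Tue (31d); Feb starts Fri (28d); Mar starts Fri (31d) ✓; Apr starts Mon (30d); May starts Wed (31d) ✓; Jun starts Sat (30d); Jul starts Mon (31d); Aug starts Thu (31d) ✓; Sep starts Sun (30d); Oct starts Tue (31d); Nov starts Fri (30d) ✓; Dec starts Sun (31d).
Five-Friday months: March, May, August, November → 4.

4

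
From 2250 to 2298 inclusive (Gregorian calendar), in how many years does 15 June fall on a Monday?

Track 15 June's weekday year by year (advancing +1, or +2 across a Feb 29):
  2250: Sat  2251: Sun (+1)  2252: Tue (+2)  2253: Wed (+1)  2254: Thu (+1)
  2255: Fri (+1)  2256: Sun (+2)  2257: Mon (+1) ✓  2258: Tue (+1)  2259: Wed (+1)
  2260: Fri (+2)  2261: Sat (+1)  2262: Sun (+1)  2263: Mon (+1) ✓  … (21 more years) …
  2285: Mon (+1) ✓  2286: Tue (+1)  2287: Wed (+1)  2288: Fri (+2)  2289: Sat (+1)
  2290: Sun (+1)  2291: Mon (+1) ✓  2292: Wed (+2)  2293: Thu (+1)  2294: Fri (+1)
  2295: Sat (+1)  2296: Mon (+2) ✓  2297: Tue (+1)  2298: Wed (+1)
Monday years: 2257, 2263, 2268, 2274, 2285, 2291, 2296 — 7 in total.

7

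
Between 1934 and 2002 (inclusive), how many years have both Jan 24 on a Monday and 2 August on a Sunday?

0

Check each year's weekday for Jan 24 and 2 August:
  1934: Wed/Thu  1935: Thu/Fri  1936: Fri/Sun  1937: Sun/Mon  1938: Mon/Tue  1939: Tue/Wed  1940: Wed/Fri  1941: Fri/Sat  1942: Sat/Sun  1943: Sun/Mon  1944: Mon/Wed  1945: Wed/Thu  1946: Thu/Fri  1947: Fri/Sat  …(41 more)…  1989: Tue/Wed  1990: Wed/Thu  1991: Thu/Fri  1992: Fri/Sun  1993: Sun/Mon  1994: Mon/Tue  1995: Tue/Wed  1996: Wed/Fri  1997: Fri/Sat  1998: Sat/Sun  1999: Sun/Mon  2000: Mon/Wed  2001: Wed/Thu  2002: Thu/Fri
Both conditions hold in: no year — 0.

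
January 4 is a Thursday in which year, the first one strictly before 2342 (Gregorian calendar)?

From one year to the next, a fixed date's weekday advances by 1, or by 2 when a Feb 29 lies between the two dates.
2342: January 4 is Sunday.
2341: Saturday (−1)
2340: Thursday (−2)
January 4 falls on a Thursday in 2340.

2340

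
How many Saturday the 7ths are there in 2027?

1

Check the 7th of each month of 2027: Jan 7: Thu, Feb 7: Sun, Mar 7: Sun, Apr 7: Wed, May 7: Fri, Jun 7: Mon, Jul 7: Wed, Aug 7: Sat, Sep 7: Tue, Oct 7: Thu, Nov 7: Sun, Dec 7: Tue.
Saturday occurs in August — 1 month.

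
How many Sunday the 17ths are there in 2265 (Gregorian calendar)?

2

Check the 17th of each month of 2265: Jan 17: Tue, Feb 17: Fri, Mar 17: Fri, Apr 17: Mon, May 17: Wed, Jun 17: Sat, Jul 17: Mon, Aug 17: Thu, Sep 17: Sun, Oct 17: Tue, Nov 17: Fri, Dec 17: Sun.
Sunday occurs in September, December — 2 months.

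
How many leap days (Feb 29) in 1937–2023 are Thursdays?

Leap years in 1937–2023: 21 of them.
Feb 29 weekday advances by 5 (mod 7) from one leap year to the next four years later (or differs when a century non-leap intervenes).
Leap-day weekdays: 1940:Thu✓ 1944:Tue 1948:Sun 1952:Fri 1956:Wed 1960:Mon 1964:Sat 1968:Thu✓ 1972:Tue 1976:Sun 1980:Fri 1984:Wed 1988:Mon 1992:Sat 1996:Thu✓ 2000:Tue 2004:Sun 2008:Fri 2012:Wed 2016:Mon 2020:Sat
Thursday: 1940, 1968, 1996 → 3.

3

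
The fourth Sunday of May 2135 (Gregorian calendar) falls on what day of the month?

May 1, 2135 is a Sunday, so the first Sunday is the 1st.
The fourth Sunday is 1 + 21 = 22.

22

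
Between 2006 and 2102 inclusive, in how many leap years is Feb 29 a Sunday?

3

Leap years in 2006–2102: 23 of them.
Feb 29 weekday advances by 5 (mod 7) from one leap year to the next four years later (or differs when a century non-leap intervenes).
Leap-day weekdays: 2008:Fri 2012:Wed 2016:Mon 2020:Sat 2024:Thu 2028:Tue 2032:Sun✓ 2036:Fri 2040:Wed 2044:Mon 2048:Sat 2052:Thu 2056:Tue 2060:Sun✓ 2064:Fri 2068:Wed 2072:Mon 2076:Sat 2080:Thu 2084:Tue 2088:Sun✓ 2092:Fri 2096:Wed
Sunday: 2032, 2060, 2088 → 3.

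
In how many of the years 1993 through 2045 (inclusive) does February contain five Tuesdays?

2

February has 28 days (29 in leap years); it has five Tuesdays when Tuesday falls among the first (month-length − 28) days — i.e. when February 1 is Tuesday in a leap year (never in a common year).
February 1 by year: 1993:Mon 1994:Tue 1995:Wed 1996:Thu 1997:Sat 1998:Sun 1999:Mon 2000:Tue✓ 2001:Thu 2002:Fri 2003:Sat 2004:Sun 2005:Tue 2006:Wed 2007:Thu …(23 more)… 2031:Sat 2032:Sun 2033:Tue 2034:Wed 2035:Thu 2036:Fri 2037:Sun 2038:Mon 2039:Tue 2040:Wed 2041:Fri 2042:Sat 2043:Sun 2044:Mon 2045:Wed
Years with five Tuesdays: 2000, 2028 → 2.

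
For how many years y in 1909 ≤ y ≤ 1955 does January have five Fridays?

20

January has 31 days; it has five Fridays when Friday falls among the first (month-length − 28) days — i.e. when January 1 is one of Friday/Thursday/Wednesday.
January 1 by year: 1909:Fri✓ 1910:Sat 1911:Sun 1912:Mon 1913:Wed✓ 1914:Thu✓ 1915:Fri✓ 1916:Sat 1917:Mon 1918:Tue 1919:Wed✓ 1920:Thu✓ 1921:Sat 1922:Sun 1923:Mon …(17 more)… 1941:Wed✓ 1942:Thu✓ 1943:Fri✓ 1944:Sat 1945:Mon 1946:Tue 1947:Wed✓ 1948:Thu✓ 1949:Sat 1950:Sun 1951:Mon 1952:Tue 1953:Thu✓ 1954:Fri✓ 1955:Sat
Years with five Fridays: 1909, 1913, 1914, 1915, 1919, 1920, 1925, 1926, 1930, 1931, 1932, 1936, 1937, 1941, 1942, 1943, 1947, 1948, 1953, 1954 → 20.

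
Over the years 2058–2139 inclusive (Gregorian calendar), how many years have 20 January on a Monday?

11

Track 20 January's weekday year by year (advancing +1, or +2 across a Feb 29):
  2058: Sun  2059: Mon (+1) ✓  2060: Tue (+1)  2061: Thu (+2)  2062: Fri (+1)
  2063: Sat (+1)  2064: Sun (+1)  2065: Tue (+2)  2066: Wed (+1)  2067: Thu (+1)
  2068: Fri (+1)  2069: Sun (+2)  2070: Mon (+1) ✓  2071: Tue (+1)  … (54 more years) …
  2126: Sun (+1)  2127: Mon (+1) ✓  2128: Tue (+1)  2129: Thu (+2)  2130: Fri (+1)
  2131: Sat (+1)  2132: Sun (+1)  2133: Tue (+2)  2134: Wed (+1)  2135: Thu (+1)
  2136: Fri (+1)  2137: Sun (+2)  2138: Mon (+1) ✓  2139: Tue (+1)
Monday years: 2059, 2070, 2076, 2081, 2087, 2098, 2110, 2116, 2121, 2127, 2138 — 11 in total.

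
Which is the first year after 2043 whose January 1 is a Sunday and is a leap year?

2068

Jan 1 advances by 2 weekdays after a leap year and by 1 after a common year.
2043: Jan 1 is Thursday.
2044: Friday (leap)
2045: Sunday
2046: Monday
2047: Tuesday
2048: Wednesday (leap)
2049: Friday
2050: Saturday
2051: Sunday
2052: Monday (leap)
2053: Wednesday
2054: Thursday
2055: Friday
2056: Saturday (leap)
2057: Monday
2058: Tuesday
2059: Wednesday
2060: Thursday (leap)
2061: Saturday
2062: Sunday
2063: Monday
2064: Tuesday (leap)
2065: Thursday
2066: Friday
2067: Saturday
2068: Sunday (leap)
2068 begins on a Sunday and is a leap year.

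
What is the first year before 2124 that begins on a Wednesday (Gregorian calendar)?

Jan 1 advances by 2 weekdays after a leap year and by 1 after a common year.
2124: Jan 1 is Saturday (leap).
2123: Friday
2122: Thursday
2121: Wednesday
2121 begins on a Wednesday

2121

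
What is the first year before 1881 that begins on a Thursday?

Jan 1 advances by 2 weekdays after a leap year and by 1 after a common year.
1881: Jan 1 is Saturday.
1880: Thursday (leap)
1880 begins on a Thursday

1880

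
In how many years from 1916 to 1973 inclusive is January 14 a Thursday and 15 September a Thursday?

2

Check each year's weekday for January 14 and 15 September:
  1916: Fri/Fri  1917: Sun/Sat  1918: Mon/Sun  1919: Tue/Mon  1920: Wed/Wed  1921: Fri/Thu  1922: Sat/Fri  1923: Sun/Sat  1924: Mon/Mon  1925: Wed/Tue  1926: Thu/Wed  1927: Fri/Thu  1928: Sat/Sat  1929: Mon/Sun  …(30 more)…  1960: Thu/Thu ✓  1961: Sat/Fri  1962: Sun/Sat  1963: Mon/Sun  1964: Tue/Tue  1965: Thu/Wed  1966: Fri/Thu  1967: Sat/Fri  1968: Sun/Sun  1969: Tue/Mon  1970: Wed/Tue  1971: Thu/Wed  1972: Fri/Fri  1973: Sun/Sat
Both conditions hold in: 1932, 1960 — 2.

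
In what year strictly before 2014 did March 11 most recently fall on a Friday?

2011

From one year to the next, a fixed date's weekday advances by 1, or by 2 when a Feb 29 lies between the two dates.
2014: March 11 is Tuesday.
2013: Monday (−1)
2012: Sunday (−1)
2011: Friday (−2)
March 11 falls on a Friday in 2011.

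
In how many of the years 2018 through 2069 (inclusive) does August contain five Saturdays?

22

August has 31 days; it has five Saturdays when Saturday falls among the first (month-length − 28) days — i.e. when August 1 is one of Saturday/Friday/Thursday.
August 1 by year: 2018:Wed 2019:Thu✓ 2020:Sat✓ 2021:Sun 2022:Mon 2023:Tue 2024:Thu✓ 2025:Fri✓ 2026:Sat✓ 2027:Sun 2028:Tue 2029:Wed 2030:Thu✓ 2031:Fri✓ 2032:Sun …(22 more)… 2055:Sun 2056:Tue 2057:Wed 2058:Thu✓ 2059:Fri✓ 2060:Sun 2061:Mon 2062:Tue 2063:Wed 2064:Fri✓ 2065:Sat✓ 2066:Sun 2067:Mon 2068:Wed 2069:Thu✓
Years with five Saturdays: 2019, 2020, 2024, 2025, 2026, 2030, 2031, 2036, 2037, 2041, 2042, 2043, 2047, 2048, 2052, 2053, 2054, 2058, 2059, 2064, 2065, 2069 → 22.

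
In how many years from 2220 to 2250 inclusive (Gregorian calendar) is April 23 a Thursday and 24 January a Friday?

1

Check each year's weekday for April 23 and 24 January:
  2220: Sun/Mon  2221: Mon/Wed  2222: Tue/Thu  2223: Wed/Fri  2224: Fri/Sat  2225: Sat/Mon  2226: Sun/Tue  2227: Mon/Wed  2228: Wed/Thu  2229: Thu/Sat  2230: Fri/Sun  2231: Sat/Mon  2232: Mon/Tue  2233: Tue/Thu  …(3 more)…  2237: Sun/Tue  2238: Mon/Wed  2239: Tue/Thu  2240: Thu/Fri ✓  2241: Fri/Sun  2242: Sat/Mon  2243: Sun/Tue  2244: Tue/Wed  2245: Wed/Fri  2246: Thu/Sat  2247: Fri/Sun  2248: Sun/Mon  2249: Mon/Wed  2250: Tue/Thu
Both conditions hold in: 2240 — 1.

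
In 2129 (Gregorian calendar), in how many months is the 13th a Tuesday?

2

Check the 13th of each month of 2129: Jan 13: Thu, Feb 13: Sun, Mar 13: Sun, Apr 13: Wed, May 13: Fri, Jun 13: Mon, Jul 13: Wed, Aug 13: Sat, Sep 13: Tue, Oct 13: Thu, Nov 13: Sun, Dec 13: Tue.
Tuesday occurs in September, December — 2 months.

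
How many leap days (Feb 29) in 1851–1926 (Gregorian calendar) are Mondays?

3

Leap years in 1851–1926: 18 of them.
Feb 29 weekday advances by 5 (mod 7) from one leap year to the next four years later (or differs when a century non-leap intervenes).
Leap-day weekdays: 1852:Sun 1856:Fri 1860:Wed 1864:Mon✓ 1868:Sat 1872:Thu 1876:Tue 1880:Sun 1884:Fri 1888:Wed 1892:Mon✓ 1896:Sat 1904:Mon✓ 1908:Sat 1912:Thu 1916:Tue 1920:Sun 1924:Fri
Monday: 1864, 1892, 1904 → 3.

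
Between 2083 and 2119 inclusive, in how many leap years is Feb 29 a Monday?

1

Leap years in 2083–2119: 8 of them.
Feb 29 weekday advances by 5 (mod 7) from one leap year to the next four years later (or differs when a century non-leap intervenes).
Leap-day weekdays: 2084:Tue 2088:Sun 2092:Fri 2096:Wed 2104:Fri 2108:Wed 2112:Mon✓ 2116:Sat
Monday: 2112 → 1.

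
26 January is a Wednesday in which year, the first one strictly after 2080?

From one year to the next, a fixed date's weekday advances by 1, or by 2 when a Feb 29 lies between the two dates.
2080: January 26 is Friday.
2081: Sunday (+2)
2082: Monday (+1)
2083: Tuesday (+1)
2084: Wednesday (+1)
26 January falls on a Wednesday in 2084.

2084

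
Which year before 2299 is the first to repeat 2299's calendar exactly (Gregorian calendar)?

2293

Two years share a calendar iff Jan 1 falls on the same weekday and both are leap or both are common. 2299: Jan 1 is Sunday, common year.
2298: Jan 1 Saturday, common
2297: Jan 1 Friday, common
2296: Jan 1 Wednesday, leap
2295: Jan 1 Tuesday, common
2294: Jan 1 Monday, common
2293: Jan 1 Sunday, common
2293 matches on both conditions.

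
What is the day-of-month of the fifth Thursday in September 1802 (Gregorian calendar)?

September 1, 1802 is a Wednesday, so the first Thursday is the 2nd.
The fifth Thursday is 2 + 28 = 30.

30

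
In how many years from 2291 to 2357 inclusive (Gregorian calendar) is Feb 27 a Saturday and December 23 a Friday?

3

Check each year's weekday for Feb 27 and December 23:
  2291: Fri/Wed  2292: Sat/Fri ✓  2293: Mon/Sat  2294: Tue/Sun  2295: Wed/Mon  2296: Thu/Wed  2297: Sat/Thu  2298: Sun/Fri  2299: Mon/Sat  2300: Tue/Sun  2301: Wed/Mon  2302: Thu/Tue  2303: Fri/Wed  2304: Sat/Fri ✓  …(39 more)…  2344: Sun/Sat  2345: Tue/Sun  2346: Wed/Mon  2347: Thu/Tue  2348: Fri/Thu  2349: Sun/Fri  2350: Mon/Sat  2351: Tue/Sun  2352: Wed/Tue  2353: Fri/Wed  2354: Sat/Thu  2355: Sun/Fri  2356: Mon/Sun  2357: Wed/Mon
Both conditions hold in: 2292, 2304, 2332 — 3.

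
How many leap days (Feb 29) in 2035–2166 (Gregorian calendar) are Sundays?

4

Leap years in 2035–2166: 32 of them.
Feb 29 weekday advances by 5 (mod 7) from one leap year to the next four years later (or differs when a century non-leap intervenes).
Leap-day weekdays: 2036:Fri 2040:Wed 2044:Mon 2048:Sat 2052:Thu 2056:Tue 2060:Sun✓ 2064:Fri 2068:Wed 2072:Mon 2076:Sat 2080:Thu 2084:Tue …(6 more)… 2116:Sat 2120:Thu 2124:Tue 2128:Sun✓ 2132:Fri 2136:Wed 2140:Mon 2144:Sat 2148:Thu 2152:Tue 2156:Sun✓ 2160:Fri 2164:Wed
Sunday: 2060, 2088, 2128, 2156 → 4.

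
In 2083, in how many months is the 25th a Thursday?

3

Check the 25th of each month of 2083: Jan 25: Mon, Feb 25: Thu, Mar 25: Thu, Apr 25: Sun, May 25: Tue, Jun 25: Fri, Jul 25: Sun, Aug 25: Wed, Sep 25: Sat, Oct 25: Mon, Nov 25: Thu, Dec 25: Sat.
Thursday occurs in February, March, November — 3 months.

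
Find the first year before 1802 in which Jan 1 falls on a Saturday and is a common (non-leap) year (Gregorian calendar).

1791

Jan 1 advances by 2 weekdays after a leap year and by 1 after a common year.
1802: Jan 1 is Friday.
1801: Thursday
1800: Wednesday
1799: Tuesday
1798: Monday
1797: Sunday
1796: Friday (leap)
1795: Thursday
1794: Wednesday
1793: Tuesday
1792: Sunday (leap)
1791: Saturday
1791 begins on a Saturday and is a common year.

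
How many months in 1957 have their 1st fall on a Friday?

Check the 1st of each month of 1957: Jan 1: Tue, Feb 1: Fri, Mar 1: Fri, Apr 1: Mon, May 1: Wed, Jun 1: Sat, Jul 1: Mon, Aug 1: Thu, Sep 1: Sun, Oct 1: Tue, Nov 1: Fri, Dec 1: Sun.
Friday occurs in February, March, November — 3 months.

3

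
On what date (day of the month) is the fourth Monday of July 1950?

24

July 1, 1950 is a Saturday, so the first Monday is the 3rd.
The fourth Monday is 3 + 21 = 24.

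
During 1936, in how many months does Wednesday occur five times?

A month of length L has five Wednesdays iff its first Wednesday is on day ≤ L−28 (so day 1–3 in a 31-day month, 1–2 in a 30-day month, day 1 in a leap February).
Checking each month of 1936: Jan starts Wed (31d) ✓; Feb starts Sat (29d); Mar starts Sun (31d); Apr starts Wed (30d) ✓; May starts Fri (31d); Jun starts Mon (30d); Jul starts Wed (31d) ✓; Aug starts Sat (31d); Sep starts Tue (30d) ✓; Oct starts Thu (31d); Nov starts Sun (30d); Dec starts Tue (31d) ✓.
Five-Wednesday months: January, April, July, September, December → 5.

5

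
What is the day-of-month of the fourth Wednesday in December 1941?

24

December 1, 1941 is a Monday, so the first Wednesday is the 3rd.
The fourth Wednesday is 3 + 21 = 24.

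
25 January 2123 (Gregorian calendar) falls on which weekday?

Monday

January 1, 2123 is a Friday.
January 25 is day 25 of the year, i.e. 24 days after Jan 1.
24 mod 7 = 3, so advance 3 weekdays from Friday: Monday.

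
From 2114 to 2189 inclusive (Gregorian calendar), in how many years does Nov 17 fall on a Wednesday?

Track Nov 17's weekday year by year (advancing +1, or +2 across a Feb 29):
  2114: Sat  2115: Sun (+1)  2116: Tue (+2)  2117: Wed (+1) ✓  2118: Thu (+1)
  2119: Fri (+1)  2120: Sun (+2)  2121: Mon (+1)  2122: Tue (+1)  2123: Wed (+1) ✓
  2124: Fri (+2)  2125: Sat (+1)  2126: Sun (+1)  2127: Mon (+1)  … (48 more years) …
  2176: Sun (+2)  2177: Mon (+1)  2178: Tue (+1)  2179: Wed (+1) ✓  2180: Fri (+2)
  2181: Sat (+1)  2182: Sun (+1)  2183: Mon (+1)  2184: Wed (+2) ✓  2185: Thu (+1)
  2186: Fri (+1)  2187: Sat (+1)  2188: Mon (+2)  2189: Tue (+1)
Wednesday years: 2117, 2123, 2128, 2134, 2145, 2151, 2156, 2162, 2173, 2179, 2184 — 11 in total.

11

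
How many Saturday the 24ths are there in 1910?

Check the 24th of each month of 1910: Jan 24: Mon, Feb 24: Thu, Mar 24: Thu, Apr 24: Sun, May 24: Tue, Jun 24: Fri, Jul 24: Sun, Aug 24: Wed, Sep 24: Sat, Oct 24: Mon, Nov 24: Thu, Dec 24: Sat.
Saturday occurs in September, December — 2 months.

2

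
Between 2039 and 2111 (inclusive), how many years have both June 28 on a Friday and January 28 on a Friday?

0

Check each year's weekday for June 28 and January 28:
  2039: Tue/Fri  2040: Thu/Sat  2041: Fri/Mon  2042: Sat/Tue  2043: Sun/Wed  2044: Tue/Thu  2045: Wed/Sat  2046: Thu/Sun  2047: Fri/Mon  2048: Sun/Tue  2049: Mon/Thu  2050: Tue/Fri  2051: Wed/Sat  2052: Fri/Sun  …(45 more)…  2098: Sat/Tue  2099: Sun/Wed  2100: Mon/Thu  2101: Tue/Fri  2102: Wed/Sat  2103: Thu/Sun  2104: Sat/Mon  2105: Sun/Wed  2106: Mon/Thu  2107: Tue/Fri  2108: Thu/Sat  2109: Fri/Mon  2110: Sat/Tue  2111: Sun/Wed
Both conditions hold in: no year — 0.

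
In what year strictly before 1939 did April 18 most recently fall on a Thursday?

1935

From one year to the next, a fixed date's weekday advances by 1, or by 2 when a Feb 29 lies between the two dates.
1939: April 18 is Tuesday.
1938: Monday (−1)
1937: Sunday (−1)
1936: Saturday (−1)
1935: Thursday (−2)
April 18 falls on a Thursday in 1935.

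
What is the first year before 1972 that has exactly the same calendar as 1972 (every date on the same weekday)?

1944

Two years share a calendar iff Jan 1 falls on the same weekday and both are leap or both are common. 1972: Jan 1 is Saturday, leap year.
1971: Jan 1 Friday, common
1970: Jan 1 Thursday, common
1969: Jan 1 Wednesday, common
1968: Jan 1 Monday, leap
1967: Jan 1 Sunday, common
1966: Jan 1 Saturday, common
1965: Jan 1 Friday, common
1964: Jan 1 Wednesday, leap
1963: Jan 1 Tuesday, common
1962: Jan 1 Monday, common
1961: Jan 1 Sunday, common
1960: Jan 1 Friday, leap
1959: Jan 1 Thursday, common
1958: Jan 1 Wednesday, common
1957: Jan 1 Tuesday, common
1956: Jan 1 Sunday, leap
1955: Jan 1 Saturday, common
1954: Jan 1 Friday, common
1953: Jan 1 Thursday, common
1952: Jan 1 Tuesday, leap
1951: Jan 1 Monday, common
1950: Jan 1 Sunday, common
1949: Jan 1 Saturday, common
1948: Jan 1 Thursday, leap
1947: Jan 1 Wednesday, common
1946: Jan 1 Tuesday, common
1945: Jan 1 Monday, common
1944: Jan 1 Saturday, leap
1944 matches on both conditions.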